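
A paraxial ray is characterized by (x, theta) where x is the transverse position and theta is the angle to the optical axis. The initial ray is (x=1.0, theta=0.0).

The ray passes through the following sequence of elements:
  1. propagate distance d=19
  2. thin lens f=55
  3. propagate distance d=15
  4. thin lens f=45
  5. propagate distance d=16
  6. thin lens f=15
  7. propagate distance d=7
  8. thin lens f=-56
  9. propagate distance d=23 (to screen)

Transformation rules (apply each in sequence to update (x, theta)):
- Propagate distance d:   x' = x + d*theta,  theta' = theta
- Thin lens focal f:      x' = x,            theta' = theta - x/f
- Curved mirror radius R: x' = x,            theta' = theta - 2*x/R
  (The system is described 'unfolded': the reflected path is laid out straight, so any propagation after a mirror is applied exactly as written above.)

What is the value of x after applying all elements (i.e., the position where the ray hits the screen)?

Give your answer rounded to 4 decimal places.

Initial: x=1.0000 theta=0.0000
After 1 (propagate distance d=19): x=1.0000 theta=0.0000
After 2 (thin lens f=55): x=1.0000 theta=-1/55 (≈-0.0182)
After 3 (propagate distance d=15): x=8/11 (≈0.7273) theta=-1/55 (≈-0.0182)
After 4 (thin lens f=45): x=8/11 (≈0.7273) theta=-17/495 (≈-0.0343)
After 5 (propagate distance d=16): x=8/45 (≈0.1778) theta=-17/495 (≈-0.0343)
After 6 (thin lens f=15): x=8/45 (≈0.1778) theta=-343/7425 (≈-0.0462)
After 7 (propagate distance d=7): x=-1081/7425 (≈-0.1456) theta=-343/7425 (≈-0.0462)
After 8 (thin lens f=-56): x=-1081/7425 (≈-0.1456) theta=-6763/138600 (≈-0.0488)
After 9 (propagate distance d=23 (to screen)): x=-527183/415800 (≈-1.2679) theta=-6763/138600 (≈-0.0488)
Rounded to 4 decimal places: x = -1.2679

Answer: -1.2679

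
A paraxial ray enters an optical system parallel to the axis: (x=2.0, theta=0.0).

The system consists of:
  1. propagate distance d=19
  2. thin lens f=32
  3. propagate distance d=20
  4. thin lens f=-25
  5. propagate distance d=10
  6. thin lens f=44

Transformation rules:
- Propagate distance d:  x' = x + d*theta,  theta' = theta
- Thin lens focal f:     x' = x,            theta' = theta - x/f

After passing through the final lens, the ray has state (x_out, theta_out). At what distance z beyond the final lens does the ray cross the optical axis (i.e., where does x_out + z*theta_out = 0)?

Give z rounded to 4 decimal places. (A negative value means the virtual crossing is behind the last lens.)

Answer: 10.0809

Derivation:
Initial: x=2.0000 theta=0.0000
After 1 (propagate distance d=19): x=2.0000 theta=0.0000
After 2 (thin lens f=32): x=2.0000 theta=-0.0625
After 3 (propagate distance d=20): x=0.7500 theta=-0.0625
After 4 (thin lens f=-25): x=0.7500 theta=-0.0325
After 5 (propagate distance d=10): x=0.4250 theta=-0.0325
After 6 (thin lens f=44): x=0.4250 theta=-371/8800 (≈-0.0422)
z_focus = -x_out/theta_out = -(0.4250)/(-371/8800) = 3740/371 ≈ 10.0809
Rounded to 4 decimal places: z = 10.0809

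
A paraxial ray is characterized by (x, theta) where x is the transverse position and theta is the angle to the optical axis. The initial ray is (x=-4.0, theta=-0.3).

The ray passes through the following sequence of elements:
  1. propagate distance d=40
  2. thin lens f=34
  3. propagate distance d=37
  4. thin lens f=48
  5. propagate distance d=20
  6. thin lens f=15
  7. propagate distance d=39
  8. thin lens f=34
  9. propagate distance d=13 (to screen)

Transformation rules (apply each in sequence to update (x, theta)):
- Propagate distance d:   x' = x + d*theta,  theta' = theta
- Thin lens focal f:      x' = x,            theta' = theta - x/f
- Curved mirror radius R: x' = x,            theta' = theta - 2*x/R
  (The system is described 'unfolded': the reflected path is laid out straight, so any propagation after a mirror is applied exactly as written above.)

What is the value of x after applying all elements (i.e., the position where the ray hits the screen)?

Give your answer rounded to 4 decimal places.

Initial: x=-4.0000 theta=-0.3000
After 1 (propagate distance d=40): x=-16.0000 theta=-0.3000
After 2 (thin lens f=34): x=-16.0000 theta=29/170 (≈0.1706)
After 3 (propagate distance d=37): x=-1647/170 (≈-9.6882) theta=29/170 (≈0.1706)
After 4 (thin lens f=48): x=-1647/170 (≈-9.6882) theta=1013/2720 (≈0.3724)
After 5 (propagate distance d=20): x=-1523/680 (≈-2.2397) theta=1013/2720 (≈0.3724)
After 6 (thin lens f=15): x=-1523/680 (≈-2.2397) theta=21287/40800 (≈0.5217)
After 7 (propagate distance d=39): x=246271/13600 (≈18.1082) theta=21287/40800 (≈0.5217)
After 8 (thin lens f=34): x=246271/13600 (≈18.1082) theta=-3011/277440 (≈-0.0109)
After 9 (propagate distance d=13 (to screen)): x=24923927/1387200 (≈17.9671) theta=-3011/277440 (≈-0.0109)
Rounded to 4 decimal places: x = 17.9671

Answer: 17.9671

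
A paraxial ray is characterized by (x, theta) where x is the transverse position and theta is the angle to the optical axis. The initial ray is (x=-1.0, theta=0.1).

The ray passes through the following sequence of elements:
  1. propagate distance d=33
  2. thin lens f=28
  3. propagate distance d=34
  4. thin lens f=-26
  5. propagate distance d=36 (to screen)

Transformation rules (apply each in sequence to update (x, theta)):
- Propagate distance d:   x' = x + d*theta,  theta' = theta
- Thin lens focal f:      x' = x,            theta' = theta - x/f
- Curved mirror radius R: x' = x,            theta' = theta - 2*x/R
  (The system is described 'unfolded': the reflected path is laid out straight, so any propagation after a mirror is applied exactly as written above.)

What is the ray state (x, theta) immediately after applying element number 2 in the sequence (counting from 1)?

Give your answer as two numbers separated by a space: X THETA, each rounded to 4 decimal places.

Answer: 2.3000 0.0179

Derivation:
Initial: x=-1.0000 theta=0.1000
After 1 (propagate distance d=33): x=2.3000 theta=0.1000
After 2 (thin lens f=28): x=2.3000 theta=1/56 (≈0.0179)
Rounded to 4 decimal places: x = 2.3000, theta = 0.0179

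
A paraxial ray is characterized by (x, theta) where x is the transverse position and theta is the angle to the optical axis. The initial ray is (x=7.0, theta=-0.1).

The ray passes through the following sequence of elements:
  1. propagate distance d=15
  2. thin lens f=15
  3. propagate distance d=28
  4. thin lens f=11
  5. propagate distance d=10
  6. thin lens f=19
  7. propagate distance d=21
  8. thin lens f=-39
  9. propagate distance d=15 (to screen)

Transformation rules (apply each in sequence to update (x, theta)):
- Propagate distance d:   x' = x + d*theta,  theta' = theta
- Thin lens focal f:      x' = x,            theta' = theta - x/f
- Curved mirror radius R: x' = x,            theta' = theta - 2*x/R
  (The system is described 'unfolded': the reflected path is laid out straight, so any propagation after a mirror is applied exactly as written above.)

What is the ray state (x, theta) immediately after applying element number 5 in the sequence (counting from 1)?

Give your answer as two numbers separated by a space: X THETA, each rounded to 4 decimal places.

Answer: -5.3545 0.2212

Derivation:
Initial: x=7.0000 theta=-0.1000
After 1 (propagate distance d=15): x=5.5000 theta=-0.1000
After 2 (thin lens f=15): x=5.5000 theta=-7/15 (≈-0.4667)
After 3 (propagate distance d=28): x=-227/30 (≈-7.5667) theta=-7/15 (≈-0.4667)
After 4 (thin lens f=11): x=-227/30 (≈-7.5667) theta=73/330 (≈0.2212)
After 5 (propagate distance d=10): x=-589/110 (≈-5.3545) theta=73/330 (≈0.2212)
Rounded to 4 decimal places: x = -5.3545, theta = 0.2212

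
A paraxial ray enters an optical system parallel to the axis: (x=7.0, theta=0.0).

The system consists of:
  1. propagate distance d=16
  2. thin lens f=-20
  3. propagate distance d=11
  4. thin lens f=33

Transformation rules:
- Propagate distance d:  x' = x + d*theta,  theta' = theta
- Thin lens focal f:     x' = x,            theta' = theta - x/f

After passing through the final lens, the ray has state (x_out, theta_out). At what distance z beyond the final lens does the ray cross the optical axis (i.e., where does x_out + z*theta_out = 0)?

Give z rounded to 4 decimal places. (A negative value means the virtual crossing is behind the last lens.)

Initial: x=7.0000 theta=0.0000
After 1 (propagate distance d=16): x=7.0000 theta=0.0000
After 2 (thin lens f=-20): x=7.0000 theta=0.3500
After 3 (propagate distance d=11): x=10.8500 theta=0.3500
After 4 (thin lens f=33): x=10.8500 theta=7/330 (≈0.0212)
z_focus = -x_out/theta_out = -(10.8500)/(7/330) = -511.5000
Rounded to 4 decimal places: z = -511.5000

Answer: -511.5000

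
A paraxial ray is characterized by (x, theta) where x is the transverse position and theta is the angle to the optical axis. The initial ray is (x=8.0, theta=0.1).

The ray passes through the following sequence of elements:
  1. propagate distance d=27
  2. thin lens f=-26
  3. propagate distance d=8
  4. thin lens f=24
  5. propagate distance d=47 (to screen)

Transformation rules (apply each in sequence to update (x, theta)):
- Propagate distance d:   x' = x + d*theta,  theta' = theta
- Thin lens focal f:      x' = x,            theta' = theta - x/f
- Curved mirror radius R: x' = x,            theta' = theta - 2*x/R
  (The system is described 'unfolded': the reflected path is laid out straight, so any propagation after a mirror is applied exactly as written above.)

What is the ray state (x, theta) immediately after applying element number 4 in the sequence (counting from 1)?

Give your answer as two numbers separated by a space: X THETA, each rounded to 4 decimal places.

Answer: 14.7923 -0.1048

Derivation:
Initial: x=8.0000 theta=0.1000
After 1 (propagate distance d=27): x=10.7000 theta=0.1000
After 2 (thin lens f=-26): x=10.7000 theta=133/260 (≈0.5115)
After 3 (propagate distance d=8): x=1923/130 (≈14.7923) theta=133/260 (≈0.5115)
After 4 (thin lens f=24): x=1923/130 (≈14.7923) theta=-109/1040 (≈-0.1048)
Rounded to 4 decimal places: x = 14.7923, theta = -0.1048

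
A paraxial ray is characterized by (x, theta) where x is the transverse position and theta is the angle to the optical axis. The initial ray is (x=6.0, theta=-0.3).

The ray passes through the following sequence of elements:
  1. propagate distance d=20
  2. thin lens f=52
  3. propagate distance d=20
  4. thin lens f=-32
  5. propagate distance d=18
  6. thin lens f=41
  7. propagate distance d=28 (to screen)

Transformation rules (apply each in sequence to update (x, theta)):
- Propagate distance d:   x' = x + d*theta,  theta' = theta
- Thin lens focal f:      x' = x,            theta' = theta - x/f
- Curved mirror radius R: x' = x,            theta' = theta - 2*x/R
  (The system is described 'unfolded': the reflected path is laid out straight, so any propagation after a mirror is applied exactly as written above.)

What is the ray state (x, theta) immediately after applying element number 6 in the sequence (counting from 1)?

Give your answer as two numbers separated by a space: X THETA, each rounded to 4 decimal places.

Initial: x=6.0000 theta=-0.3000
After 1 (propagate distance d=20): x=0.0000 theta=-0.3000
After 2 (thin lens f=52): x=0.0000 theta=-0.3000
After 3 (propagate distance d=20): x=-6.0000 theta=-0.3000
After 4 (thin lens f=-32): x=-6.0000 theta=-0.4875
After 5 (propagate distance d=18): x=-14.7750 theta=-0.4875
After 6 (thin lens f=41): x=-14.7750 theta=-417/3280 (≈-0.1271)
Rounded to 4 decimal places: x = -14.7750, theta = -0.1271

Answer: -14.7750 -0.1271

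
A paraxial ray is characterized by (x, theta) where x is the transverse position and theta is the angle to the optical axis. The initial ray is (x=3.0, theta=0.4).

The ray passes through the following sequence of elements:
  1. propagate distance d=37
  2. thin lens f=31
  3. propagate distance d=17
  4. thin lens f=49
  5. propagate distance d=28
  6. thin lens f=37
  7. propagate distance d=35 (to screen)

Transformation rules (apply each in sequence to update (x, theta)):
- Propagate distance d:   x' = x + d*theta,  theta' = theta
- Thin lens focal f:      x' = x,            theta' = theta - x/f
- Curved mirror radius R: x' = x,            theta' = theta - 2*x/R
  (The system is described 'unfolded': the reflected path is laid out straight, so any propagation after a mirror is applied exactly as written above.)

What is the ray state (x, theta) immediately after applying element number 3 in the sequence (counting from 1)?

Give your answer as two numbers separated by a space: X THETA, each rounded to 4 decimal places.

Answer: 14.8387 -0.1742

Derivation:
Initial: x=3.0000 theta=0.4000
After 1 (propagate distance d=37): x=17.8000 theta=0.4000
After 2 (thin lens f=31): x=17.8000 theta=-27/155 (≈-0.1742)
After 3 (propagate distance d=17): x=460/31 (≈14.8387) theta=-27/155 (≈-0.1742)
Rounded to 4 decimal places: x = 14.8387, theta = -0.1742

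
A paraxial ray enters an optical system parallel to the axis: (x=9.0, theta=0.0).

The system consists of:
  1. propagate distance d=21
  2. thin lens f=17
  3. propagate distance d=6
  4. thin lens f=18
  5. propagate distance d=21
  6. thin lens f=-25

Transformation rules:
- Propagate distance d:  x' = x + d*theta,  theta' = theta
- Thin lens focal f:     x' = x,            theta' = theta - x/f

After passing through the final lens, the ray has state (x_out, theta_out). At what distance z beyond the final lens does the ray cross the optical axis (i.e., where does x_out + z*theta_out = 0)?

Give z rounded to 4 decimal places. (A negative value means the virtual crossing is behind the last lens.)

Answer: -9.0449

Derivation:
Initial: x=9.0000 theta=0.0000
After 1 (propagate distance d=21): x=9.0000 theta=0.0000
After 2 (thin lens f=17): x=9.0000 theta=-9/17 (≈-0.5294)
After 3 (propagate distance d=6): x=99/17 (≈5.8235) theta=-9/17 (≈-0.5294)
After 4 (thin lens f=18): x=99/17 (≈5.8235) theta=-29/34 (≈-0.8529)
After 5 (propagate distance d=21): x=-411/34 (≈-12.0882) theta=-29/34 (≈-0.8529)
After 6 (thin lens f=-25): x=-411/34 (≈-12.0882) theta=-568/425 (≈-1.3365)
z_focus = -x_out/theta_out = -(-411/34)/(-568/425) = -10275/1136 ≈ -9.0449
Rounded to 4 decimal places: z = -9.0449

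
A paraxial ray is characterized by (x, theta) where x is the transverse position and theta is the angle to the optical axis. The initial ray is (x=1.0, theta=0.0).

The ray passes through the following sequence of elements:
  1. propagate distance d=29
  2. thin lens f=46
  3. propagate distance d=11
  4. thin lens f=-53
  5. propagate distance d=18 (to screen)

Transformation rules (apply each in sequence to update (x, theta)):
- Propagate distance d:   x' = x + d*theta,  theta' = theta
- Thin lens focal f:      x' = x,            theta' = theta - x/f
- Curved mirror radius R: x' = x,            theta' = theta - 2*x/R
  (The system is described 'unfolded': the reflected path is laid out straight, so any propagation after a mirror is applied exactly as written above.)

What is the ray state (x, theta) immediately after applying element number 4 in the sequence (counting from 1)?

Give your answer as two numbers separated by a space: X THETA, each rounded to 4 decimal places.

Initial: x=1.0000 theta=0.0000
After 1 (propagate distance d=29): x=1.0000 theta=0.0000
After 2 (thin lens f=46): x=1.0000 theta=-1/46 (≈-0.0217)
After 3 (propagate distance d=11): x=35/46 (≈0.7609) theta=-1/46 (≈-0.0217)
After 4 (thin lens f=-53): x=35/46 (≈0.7609) theta=-9/1219 (≈-0.0074)
Rounded to 4 decimal places: x = 0.7609, theta = -0.0074

Answer: 0.7609 -0.0074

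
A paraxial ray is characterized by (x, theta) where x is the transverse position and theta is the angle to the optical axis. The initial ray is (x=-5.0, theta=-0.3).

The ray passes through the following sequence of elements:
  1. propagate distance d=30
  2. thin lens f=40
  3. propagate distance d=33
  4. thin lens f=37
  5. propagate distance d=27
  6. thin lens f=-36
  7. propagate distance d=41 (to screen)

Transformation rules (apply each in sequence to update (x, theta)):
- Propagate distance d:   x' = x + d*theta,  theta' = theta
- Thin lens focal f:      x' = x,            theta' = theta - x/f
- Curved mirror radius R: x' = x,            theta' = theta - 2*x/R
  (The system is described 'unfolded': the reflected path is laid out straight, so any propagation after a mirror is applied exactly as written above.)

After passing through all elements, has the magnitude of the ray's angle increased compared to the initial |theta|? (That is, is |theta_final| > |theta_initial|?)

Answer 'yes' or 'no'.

Initial: x=-5.0000 theta=-0.3000
After 1 (propagate distance d=30): x=-14.0000 theta=-0.3000
After 2 (thin lens f=40): x=-14.0000 theta=0.0500
After 3 (propagate distance d=33): x=-12.3500 theta=0.0500
After 4 (thin lens f=37): x=-12.3500 theta=71/185 (≈0.3838)
After 5 (propagate distance d=27): x=-1471/740 (≈-1.9878) theta=71/185 (≈0.3838)
After 6 (thin lens f=-36): x=-1471/740 (≈-1.9878) theta=8753/26640 (≈0.3286)
After 7 (propagate distance d=41 (to screen)): x=305917/26640 (≈11.4834) theta=8753/26640 (≈0.3286)
|theta_initial|=0.3000 |theta_final|=8753/26640 (≈0.3286) -> increased

Answer: yes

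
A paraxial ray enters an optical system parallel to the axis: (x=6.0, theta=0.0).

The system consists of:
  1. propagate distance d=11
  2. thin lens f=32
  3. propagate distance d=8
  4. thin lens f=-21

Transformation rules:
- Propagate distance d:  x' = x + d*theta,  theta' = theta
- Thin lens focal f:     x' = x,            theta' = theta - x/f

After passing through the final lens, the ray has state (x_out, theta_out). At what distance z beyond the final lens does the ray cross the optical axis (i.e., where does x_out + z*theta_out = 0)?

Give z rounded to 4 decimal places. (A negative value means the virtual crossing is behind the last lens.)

Initial: x=6.0000 theta=0.0000
After 1 (propagate distance d=11): x=6.0000 theta=0.0000
After 2 (thin lens f=32): x=6.0000 theta=-0.1875
After 3 (propagate distance d=8): x=4.5000 theta=-0.1875
After 4 (thin lens f=-21): x=4.5000 theta=3/112 (≈0.0268)
z_focus = -x_out/theta_out = -(4.5000)/(3/112) = -168.0000
Rounded to 4 decimal places: z = -168.0000

Answer: -168.0000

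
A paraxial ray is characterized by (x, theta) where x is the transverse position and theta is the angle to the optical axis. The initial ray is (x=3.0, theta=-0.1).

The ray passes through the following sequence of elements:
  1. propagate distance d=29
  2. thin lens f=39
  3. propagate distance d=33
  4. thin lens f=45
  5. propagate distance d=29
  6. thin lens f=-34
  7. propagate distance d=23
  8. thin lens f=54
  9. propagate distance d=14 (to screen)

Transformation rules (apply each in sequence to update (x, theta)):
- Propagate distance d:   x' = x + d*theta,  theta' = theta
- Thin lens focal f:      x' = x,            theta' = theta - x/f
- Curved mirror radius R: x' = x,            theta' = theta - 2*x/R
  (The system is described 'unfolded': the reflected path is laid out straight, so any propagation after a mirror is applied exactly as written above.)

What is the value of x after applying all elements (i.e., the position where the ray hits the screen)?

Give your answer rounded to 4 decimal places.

Answer: -7.7674

Derivation:
Initial: x=3.0000 theta=-0.1000
After 1 (propagate distance d=29): x=0.1000 theta=-0.1000
After 2 (thin lens f=39): x=0.1000 theta=-4/39 (≈-0.1026)
After 3 (propagate distance d=33): x=-427/130 (≈-3.2846) theta=-4/39 (≈-0.1026)
After 4 (thin lens f=45): x=-427/130 (≈-3.2846) theta=-173/5850 (≈-0.0296)
After 5 (propagate distance d=29): x=-932/225 (≈-4.1422) theta=-173/5850 (≈-0.0296)
After 6 (thin lens f=-34): x=-932/225 (≈-4.1422) theta=-1673/11050 (≈-0.1514)
After 7 (propagate distance d=23): x=-151651/19890 (≈-7.6245) theta=-1673/11050 (≈-0.1514)
After 8 (thin lens f=54): x=-151651/19890 (≈-7.6245) theta=-54823/5370300 (≈-0.0102)
After 9 (propagate distance d=14 (to screen)): x=-10428323/1342575 (≈-7.7674) theta=-54823/5370300 (≈-0.0102)
Rounded to 4 decimal places: x = -7.7674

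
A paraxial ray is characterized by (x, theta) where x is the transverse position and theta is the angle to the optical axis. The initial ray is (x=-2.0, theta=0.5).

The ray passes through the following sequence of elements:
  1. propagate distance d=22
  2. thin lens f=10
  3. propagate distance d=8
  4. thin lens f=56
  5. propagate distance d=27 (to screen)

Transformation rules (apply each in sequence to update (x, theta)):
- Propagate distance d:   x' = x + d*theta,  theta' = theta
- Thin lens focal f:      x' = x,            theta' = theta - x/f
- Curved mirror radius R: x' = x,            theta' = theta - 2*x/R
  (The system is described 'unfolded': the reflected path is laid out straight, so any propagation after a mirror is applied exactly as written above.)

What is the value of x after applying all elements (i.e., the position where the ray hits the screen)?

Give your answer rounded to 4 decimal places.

Initial: x=-2.0000 theta=0.5000
After 1 (propagate distance d=22): x=9.0000 theta=0.5000
After 2 (thin lens f=10): x=9.0000 theta=-0.4000
After 3 (propagate distance d=8): x=5.8000 theta=-0.4000
After 4 (thin lens f=56): x=5.8000 theta=-141/280 (≈-0.5036)
After 5 (propagate distance d=27 (to screen)): x=-2183/280 (≈-7.7964) theta=-141/280 (≈-0.5036)
Rounded to 4 decimal places: x = -7.7964

Answer: -7.7964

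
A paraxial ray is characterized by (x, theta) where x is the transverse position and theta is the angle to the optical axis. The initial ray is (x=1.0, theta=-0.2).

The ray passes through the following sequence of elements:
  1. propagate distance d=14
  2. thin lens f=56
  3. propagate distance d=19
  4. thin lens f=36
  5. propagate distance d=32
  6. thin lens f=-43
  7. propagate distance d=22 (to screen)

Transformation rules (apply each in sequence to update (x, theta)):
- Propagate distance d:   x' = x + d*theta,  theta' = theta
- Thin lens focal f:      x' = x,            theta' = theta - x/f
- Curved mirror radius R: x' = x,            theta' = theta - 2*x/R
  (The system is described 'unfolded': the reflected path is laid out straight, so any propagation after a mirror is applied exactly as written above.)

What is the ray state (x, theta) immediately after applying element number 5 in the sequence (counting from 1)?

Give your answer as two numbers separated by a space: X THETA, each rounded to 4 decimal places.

Answer: -5.9258 -0.0293

Derivation:
Initial: x=1.0000 theta=-0.2000
After 1 (propagate distance d=14): x=-1.8000 theta=-0.2000
After 2 (thin lens f=56): x=-1.8000 theta=-47/280 (≈-0.1679)
After 3 (propagate distance d=19): x=-1397/280 (≈-4.9893) theta=-47/280 (≈-0.1679)
After 4 (thin lens f=36): x=-1397/280 (≈-4.9893) theta=-59/2016 (≈-0.0293)
After 5 (propagate distance d=32): x=-14933/2520 (≈-5.9258) theta=-59/2016 (≈-0.0293)
Rounded to 4 decimal places: x = -5.9258, theta = -0.0293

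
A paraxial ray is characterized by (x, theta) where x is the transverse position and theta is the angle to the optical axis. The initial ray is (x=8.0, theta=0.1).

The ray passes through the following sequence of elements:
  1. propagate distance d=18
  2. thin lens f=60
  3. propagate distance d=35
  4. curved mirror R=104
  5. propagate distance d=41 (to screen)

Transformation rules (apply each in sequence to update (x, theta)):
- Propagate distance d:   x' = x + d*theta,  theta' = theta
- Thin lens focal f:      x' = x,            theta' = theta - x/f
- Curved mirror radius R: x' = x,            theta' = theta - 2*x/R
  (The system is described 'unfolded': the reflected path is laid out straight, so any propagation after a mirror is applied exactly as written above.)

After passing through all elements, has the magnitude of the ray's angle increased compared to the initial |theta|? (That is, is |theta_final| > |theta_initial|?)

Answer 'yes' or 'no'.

Initial: x=8.0000 theta=0.1000
After 1 (propagate distance d=18): x=9.8000 theta=0.1000
After 2 (thin lens f=60): x=9.8000 theta=-19/300 (≈-0.0633)
After 3 (propagate distance d=35): x=91/12 (≈7.5833) theta=-19/300 (≈-0.0633)
After 4 (curved mirror R=104): x=91/12 (≈7.5833) theta=-251/1200 (≈-0.2092)
After 5 (propagate distance d=41 (to screen)): x=-0.9925 theta=-251/1200 (≈-0.2092)
|theta_initial|=0.1000 |theta_final|=251/1200 (≈0.2092) -> increased

Answer: yes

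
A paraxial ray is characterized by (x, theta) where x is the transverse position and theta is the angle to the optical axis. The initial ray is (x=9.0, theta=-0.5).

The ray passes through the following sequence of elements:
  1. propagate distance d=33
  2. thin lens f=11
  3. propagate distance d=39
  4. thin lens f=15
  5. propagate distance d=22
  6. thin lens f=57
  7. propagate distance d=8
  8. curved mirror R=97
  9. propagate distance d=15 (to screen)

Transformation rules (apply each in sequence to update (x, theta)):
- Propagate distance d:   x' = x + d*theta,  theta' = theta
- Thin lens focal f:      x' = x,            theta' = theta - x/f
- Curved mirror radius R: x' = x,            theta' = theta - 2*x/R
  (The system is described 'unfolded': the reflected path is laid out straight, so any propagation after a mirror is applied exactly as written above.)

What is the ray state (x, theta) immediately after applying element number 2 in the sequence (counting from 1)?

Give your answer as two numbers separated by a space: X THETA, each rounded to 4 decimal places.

Answer: -7.5000 0.1818

Derivation:
Initial: x=9.0000 theta=-0.5000
After 1 (propagate distance d=33): x=-7.5000 theta=-0.5000
After 2 (thin lens f=11): x=-7.5000 theta=2/11 (≈0.1818)
Rounded to 4 decimal places: x = -7.5000, theta = 0.1818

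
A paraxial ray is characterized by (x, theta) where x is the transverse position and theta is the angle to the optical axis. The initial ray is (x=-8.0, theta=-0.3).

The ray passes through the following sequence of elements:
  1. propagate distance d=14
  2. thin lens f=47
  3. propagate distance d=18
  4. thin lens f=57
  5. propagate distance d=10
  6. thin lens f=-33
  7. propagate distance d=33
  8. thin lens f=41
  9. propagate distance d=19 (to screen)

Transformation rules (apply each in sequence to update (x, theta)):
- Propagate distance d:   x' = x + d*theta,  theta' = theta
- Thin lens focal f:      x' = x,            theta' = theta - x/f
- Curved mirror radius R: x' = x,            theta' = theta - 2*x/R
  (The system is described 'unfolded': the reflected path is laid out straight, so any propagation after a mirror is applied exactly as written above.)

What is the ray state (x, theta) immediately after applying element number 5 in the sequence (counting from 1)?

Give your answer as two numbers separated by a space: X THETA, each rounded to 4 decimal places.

Initial: x=-8.0000 theta=-0.3000
After 1 (propagate distance d=14): x=-12.2000 theta=-0.3000
After 2 (thin lens f=47): x=-12.2000 theta=-19/470 (≈-0.0404)
After 3 (propagate distance d=18): x=-3038/235 (≈-12.9277) theta=-19/470 (≈-0.0404)
After 4 (thin lens f=57): x=-3038/235 (≈-12.9277) theta=4993/26790 (≈0.1864)
After 5 (propagate distance d=10): x=-148201/13395 (≈-11.0639) theta=4993/26790 (≈0.1864)
Rounded to 4 decimal places: x = -11.0639, theta = 0.1864

Answer: -11.0639 0.1864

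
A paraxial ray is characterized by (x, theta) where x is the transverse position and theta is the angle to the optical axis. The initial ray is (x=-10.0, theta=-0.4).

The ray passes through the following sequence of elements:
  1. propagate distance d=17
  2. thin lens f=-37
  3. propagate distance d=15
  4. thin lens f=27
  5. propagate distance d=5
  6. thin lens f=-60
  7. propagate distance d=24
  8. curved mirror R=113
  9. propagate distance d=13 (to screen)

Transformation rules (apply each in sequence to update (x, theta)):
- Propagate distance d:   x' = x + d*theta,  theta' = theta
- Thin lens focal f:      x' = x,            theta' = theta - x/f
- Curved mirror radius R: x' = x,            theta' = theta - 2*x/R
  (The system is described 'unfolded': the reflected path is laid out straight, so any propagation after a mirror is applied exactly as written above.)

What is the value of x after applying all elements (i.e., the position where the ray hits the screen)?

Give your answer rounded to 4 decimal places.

Initial: x=-10.0000 theta=-0.4000
After 1 (propagate distance d=17): x=-16.8000 theta=-0.4000
After 2 (thin lens f=-37): x=-16.8000 theta=-158/185 (≈-0.8541)
After 3 (propagate distance d=15): x=-5478/185 (≈-29.6108) theta=-158/185 (≈-0.8541)
After 4 (thin lens f=27): x=-5478/185 (≈-29.6108) theta=404/1665 (≈0.2426)
After 5 (propagate distance d=5): x=-47282/1665 (≈-28.3976) theta=404/1665 (≈0.2426)
After 6 (thin lens f=-60): x=-47282/1665 (≈-28.3976) theta=-11521/49950 (≈-0.2307)
After 7 (propagate distance d=24): x=-282494/8325 (≈-33.9332) theta=-11521/49950 (≈-0.2307)
After 8 (curved mirror R=113): x=-282494/8325 (≈-33.9332) theta=417611/1128870 (≈0.3699)
After 9 (propagate distance d=13 (to screen)): x=-164386217/5644350 (≈-29.1240) theta=417611/1128870 (≈0.3699)
Rounded to 4 decimal places: x = -29.1240

Answer: -29.1240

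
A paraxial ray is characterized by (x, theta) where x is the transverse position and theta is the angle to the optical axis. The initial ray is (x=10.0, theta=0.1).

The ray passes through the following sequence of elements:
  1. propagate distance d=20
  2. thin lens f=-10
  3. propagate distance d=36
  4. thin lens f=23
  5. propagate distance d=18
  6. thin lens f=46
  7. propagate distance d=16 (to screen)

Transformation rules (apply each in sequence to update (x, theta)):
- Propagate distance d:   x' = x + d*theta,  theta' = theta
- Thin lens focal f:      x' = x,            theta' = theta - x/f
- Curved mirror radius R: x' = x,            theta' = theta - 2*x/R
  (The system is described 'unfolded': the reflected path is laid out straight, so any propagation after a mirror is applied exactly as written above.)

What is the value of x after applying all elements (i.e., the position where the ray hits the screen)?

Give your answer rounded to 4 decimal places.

Answer: 3.4930

Derivation:
Initial: x=10.0000 theta=0.1000
After 1 (propagate distance d=20): x=12.0000 theta=0.1000
After 2 (thin lens f=-10): x=12.0000 theta=1.3000
After 3 (propagate distance d=36): x=58.8000 theta=1.3000
After 4 (thin lens f=23): x=58.8000 theta=-289/230 (≈-1.2565)
After 5 (propagate distance d=18): x=4161/115 (≈36.1826) theta=-289/230 (≈-1.2565)
After 6 (thin lens f=46): x=4161/115 (≈36.1826) theta=-5404/2645 (≈-2.0431)
After 7 (propagate distance d=16 (to screen)): x=9239/2645 (≈3.4930) theta=-5404/2645 (≈-2.0431)
Rounded to 4 decimal places: x = 3.4930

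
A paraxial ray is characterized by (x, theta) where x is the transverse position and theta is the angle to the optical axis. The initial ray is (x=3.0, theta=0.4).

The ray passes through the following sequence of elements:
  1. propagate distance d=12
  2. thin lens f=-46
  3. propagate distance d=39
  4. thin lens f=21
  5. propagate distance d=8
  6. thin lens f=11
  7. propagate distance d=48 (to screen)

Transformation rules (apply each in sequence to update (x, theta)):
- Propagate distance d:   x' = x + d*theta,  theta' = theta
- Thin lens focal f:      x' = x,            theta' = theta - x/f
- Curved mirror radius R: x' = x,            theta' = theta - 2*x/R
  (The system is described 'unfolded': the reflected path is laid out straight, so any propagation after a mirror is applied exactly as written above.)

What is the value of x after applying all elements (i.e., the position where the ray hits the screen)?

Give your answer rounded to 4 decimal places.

Answer: -119.0833

Derivation:
Initial: x=3.0000 theta=0.4000
After 1 (propagate distance d=12): x=7.8000 theta=0.4000
After 2 (thin lens f=-46): x=7.8000 theta=131/230 (≈0.5696)
After 3 (propagate distance d=39): x=6903/230 (≈30.0130) theta=131/230 (≈0.5696)
After 4 (thin lens f=21): x=6903/230 (≈30.0130) theta=-692/805 (≈-0.8596)
After 5 (propagate distance d=8): x=37249/1610 (≈23.1360) theta=-692/805 (≈-0.8596)
After 6 (thin lens f=11): x=37249/1610 (≈23.1360) theta=-52473/17710 (≈-2.9629)
After 7 (propagate distance d=48 (to screen)): x=-421793/3542 (≈-119.0833) theta=-52473/17710 (≈-2.9629)
Rounded to 4 decimal places: x = -119.0833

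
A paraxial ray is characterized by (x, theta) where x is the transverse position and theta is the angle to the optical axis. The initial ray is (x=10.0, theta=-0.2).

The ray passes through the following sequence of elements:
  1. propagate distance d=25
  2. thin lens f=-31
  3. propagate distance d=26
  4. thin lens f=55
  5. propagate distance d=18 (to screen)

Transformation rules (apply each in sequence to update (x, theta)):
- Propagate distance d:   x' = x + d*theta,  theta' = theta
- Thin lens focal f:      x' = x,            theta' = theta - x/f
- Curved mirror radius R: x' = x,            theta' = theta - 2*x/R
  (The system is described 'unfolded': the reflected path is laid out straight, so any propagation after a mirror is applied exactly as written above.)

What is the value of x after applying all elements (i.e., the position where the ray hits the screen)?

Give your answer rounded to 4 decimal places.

Answer: 1.9898

Derivation:
Initial: x=10.0000 theta=-0.2000
After 1 (propagate distance d=25): x=5.0000 theta=-0.2000
After 2 (thin lens f=-31): x=5.0000 theta=-6/155 (≈-0.0387)
After 3 (propagate distance d=26): x=619/155 (≈3.9935) theta=-6/155 (≈-0.0387)
After 4 (thin lens f=55): x=619/155 (≈3.9935) theta=-949/8525 (≈-0.1113)
After 5 (propagate distance d=18 (to screen)): x=16963/8525 (≈1.9898) theta=-949/8525 (≈-0.1113)
Rounded to 4 decimal places: x = 1.9898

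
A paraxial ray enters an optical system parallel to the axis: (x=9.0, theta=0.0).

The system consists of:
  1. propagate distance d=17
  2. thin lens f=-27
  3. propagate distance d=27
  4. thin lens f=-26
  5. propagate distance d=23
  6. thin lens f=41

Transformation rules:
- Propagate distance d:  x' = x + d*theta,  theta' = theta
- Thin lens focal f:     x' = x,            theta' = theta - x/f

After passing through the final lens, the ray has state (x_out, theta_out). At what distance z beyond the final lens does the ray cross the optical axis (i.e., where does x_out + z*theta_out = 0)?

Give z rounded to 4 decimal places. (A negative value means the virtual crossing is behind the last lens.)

Answer: -3694.5556

Derivation:
Initial: x=9.0000 theta=0.0000
After 1 (propagate distance d=17): x=9.0000 theta=0.0000
After 2 (thin lens f=-27): x=9.0000 theta=1/3 (≈0.3333)
After 3 (propagate distance d=27): x=18.0000 theta=1/3 (≈0.3333)
After 4 (thin lens f=-26): x=18.0000 theta=40/39 (≈1.0256)
After 5 (propagate distance d=23): x=1622/39 (≈41.5897) theta=40/39 (≈1.0256)
After 6 (thin lens f=41): x=1622/39 (≈41.5897) theta=6/533 (≈0.0113)
z_focus = -x_out/theta_out = -(1622/39)/(6/533) = -33251/9 ≈ -3694.5556
Rounded to 4 decimal places: z = -3694.5556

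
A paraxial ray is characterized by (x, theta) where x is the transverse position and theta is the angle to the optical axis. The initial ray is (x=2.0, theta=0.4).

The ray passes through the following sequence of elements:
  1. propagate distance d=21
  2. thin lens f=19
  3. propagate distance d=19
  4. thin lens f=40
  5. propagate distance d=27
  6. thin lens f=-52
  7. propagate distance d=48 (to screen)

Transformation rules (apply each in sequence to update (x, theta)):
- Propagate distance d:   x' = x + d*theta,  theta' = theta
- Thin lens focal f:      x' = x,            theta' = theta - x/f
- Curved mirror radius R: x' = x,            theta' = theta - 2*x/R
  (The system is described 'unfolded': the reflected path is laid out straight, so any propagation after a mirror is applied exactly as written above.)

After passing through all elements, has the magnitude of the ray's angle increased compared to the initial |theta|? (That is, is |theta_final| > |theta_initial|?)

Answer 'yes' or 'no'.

Answer: no

Derivation:
Initial: x=2.0000 theta=0.4000
After 1 (propagate distance d=21): x=10.4000 theta=0.4000
After 2 (thin lens f=19): x=10.4000 theta=-14/95 (≈-0.1474)
After 3 (propagate distance d=19): x=7.6000 theta=-14/95 (≈-0.1474)
After 4 (thin lens f=40): x=7.6000 theta=-641/1900 (≈-0.3374)
After 5 (propagate distance d=27): x=-2867/1900 (≈-1.5089) theta=-641/1900 (≈-0.3374)
After 6 (thin lens f=-52): x=-2867/1900 (≈-1.5089) theta=-36199/98800 (≈-0.3664)
After 7 (propagate distance d=48 (to screen)): x=-471659/24700 (≈-19.0955) theta=-36199/98800 (≈-0.3664)
|theta_initial|=0.4000 |theta_final|=36199/98800 (≈0.3664) -> not increased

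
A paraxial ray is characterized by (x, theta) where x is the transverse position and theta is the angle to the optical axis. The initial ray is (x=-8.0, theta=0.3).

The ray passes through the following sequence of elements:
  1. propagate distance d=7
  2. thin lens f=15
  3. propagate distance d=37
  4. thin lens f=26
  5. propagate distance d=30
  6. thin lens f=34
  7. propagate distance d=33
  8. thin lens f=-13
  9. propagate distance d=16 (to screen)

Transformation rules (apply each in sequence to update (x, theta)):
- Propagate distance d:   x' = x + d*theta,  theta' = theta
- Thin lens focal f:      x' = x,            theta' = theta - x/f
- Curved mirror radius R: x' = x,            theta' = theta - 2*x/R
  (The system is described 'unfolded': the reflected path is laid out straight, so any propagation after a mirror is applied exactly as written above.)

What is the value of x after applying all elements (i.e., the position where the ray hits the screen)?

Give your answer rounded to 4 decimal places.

Answer: -13.1442

Derivation:
Initial: x=-8.0000 theta=0.3000
After 1 (propagate distance d=7): x=-5.9000 theta=0.3000
After 2 (thin lens f=15): x=-5.9000 theta=52/75 (≈0.6933)
After 3 (propagate distance d=37): x=2963/150 (≈19.7533) theta=52/75 (≈0.6933)
After 4 (thin lens f=26): x=2963/150 (≈19.7533) theta=-259/3900 (≈-0.0664)
After 5 (propagate distance d=30): x=17317/975 (≈17.7610) theta=-259/3900 (≈-0.0664)
After 6 (thin lens f=34): x=17317/975 (≈17.7610) theta=-39037/66300 (≈-0.5888)
After 7 (propagate distance d=33): x=-22133/13260 (≈-1.6692) theta=-39037/66300 (≈-0.5888)
After 8 (thin lens f=-13): x=-22133/13260 (≈-1.6692) theta=-309073/430950 (≈-0.7172)
After 9 (propagate distance d=16 (to screen)): x=-3776327/287300 (≈-13.1442) theta=-309073/430950 (≈-0.7172)
Rounded to 4 decimal places: x = -13.1442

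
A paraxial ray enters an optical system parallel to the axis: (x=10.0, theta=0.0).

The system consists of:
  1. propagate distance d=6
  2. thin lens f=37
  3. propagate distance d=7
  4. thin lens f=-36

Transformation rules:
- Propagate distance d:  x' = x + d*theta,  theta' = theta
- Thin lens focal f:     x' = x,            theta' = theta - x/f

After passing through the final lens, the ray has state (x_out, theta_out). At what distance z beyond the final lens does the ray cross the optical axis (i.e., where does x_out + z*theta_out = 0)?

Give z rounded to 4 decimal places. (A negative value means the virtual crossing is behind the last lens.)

Initial: x=10.0000 theta=0.0000
After 1 (propagate distance d=6): x=10.0000 theta=0.0000
After 2 (thin lens f=37): x=10.0000 theta=-10/37 (≈-0.2703)
After 3 (propagate distance d=7): x=300/37 (≈8.1081) theta=-10/37 (≈-0.2703)
After 4 (thin lens f=-36): x=300/37 (≈8.1081) theta=-5/111 (≈-0.0450)
z_focus = -x_out/theta_out = -(300/37)/(-5/111) = 180.0000
Rounded to 4 decimal places: z = 180.0000

Answer: 180.0000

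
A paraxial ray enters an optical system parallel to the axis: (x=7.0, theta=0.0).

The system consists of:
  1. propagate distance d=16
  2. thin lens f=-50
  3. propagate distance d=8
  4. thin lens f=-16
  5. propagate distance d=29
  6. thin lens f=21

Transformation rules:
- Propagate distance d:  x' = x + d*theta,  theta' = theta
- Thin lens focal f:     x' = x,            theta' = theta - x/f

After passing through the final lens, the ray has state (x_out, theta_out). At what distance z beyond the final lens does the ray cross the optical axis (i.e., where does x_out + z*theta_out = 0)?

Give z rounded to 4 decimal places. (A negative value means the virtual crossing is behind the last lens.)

Initial: x=7.0000 theta=0.0000
After 1 (propagate distance d=16): x=7.0000 theta=0.0000
After 2 (thin lens f=-50): x=7.0000 theta=0.1400
After 3 (propagate distance d=8): x=8.1200 theta=0.1400
After 4 (thin lens f=-16): x=8.1200 theta=0.6475
After 5 (propagate distance d=29): x=26.8975 theta=0.6475
After 6 (thin lens f=21): x=26.8975 theta=-19/30 (≈-0.6333)
z_focus = -x_out/theta_out = -(26.8975)/(-19/30) = 32277/760 ≈ 42.4697
Rounded to 4 decimal places: z = 42.4697

Answer: 42.4697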